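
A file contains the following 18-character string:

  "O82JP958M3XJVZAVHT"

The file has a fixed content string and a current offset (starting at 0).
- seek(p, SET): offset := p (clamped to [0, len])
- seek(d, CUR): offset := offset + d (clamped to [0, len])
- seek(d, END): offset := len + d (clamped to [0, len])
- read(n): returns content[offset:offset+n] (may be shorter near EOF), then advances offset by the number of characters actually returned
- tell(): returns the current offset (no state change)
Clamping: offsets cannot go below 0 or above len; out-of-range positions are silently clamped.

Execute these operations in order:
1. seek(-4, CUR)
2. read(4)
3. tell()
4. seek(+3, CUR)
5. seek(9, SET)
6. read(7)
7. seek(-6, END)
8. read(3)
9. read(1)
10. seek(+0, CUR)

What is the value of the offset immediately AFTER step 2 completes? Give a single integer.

After 1 (seek(-4, CUR)): offset=0
After 2 (read(4)): returned 'O82J', offset=4

Answer: 4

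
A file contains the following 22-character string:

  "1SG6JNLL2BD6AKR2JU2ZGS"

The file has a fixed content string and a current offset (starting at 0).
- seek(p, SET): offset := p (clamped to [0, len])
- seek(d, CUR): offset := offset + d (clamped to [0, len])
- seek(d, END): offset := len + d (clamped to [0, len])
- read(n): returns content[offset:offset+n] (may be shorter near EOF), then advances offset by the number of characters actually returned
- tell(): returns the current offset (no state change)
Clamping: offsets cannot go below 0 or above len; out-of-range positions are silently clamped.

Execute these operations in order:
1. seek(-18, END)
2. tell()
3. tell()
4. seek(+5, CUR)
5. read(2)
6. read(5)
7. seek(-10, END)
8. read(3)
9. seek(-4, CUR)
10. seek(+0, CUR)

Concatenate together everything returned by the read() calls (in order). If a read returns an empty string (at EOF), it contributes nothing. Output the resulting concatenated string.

After 1 (seek(-18, END)): offset=4
After 2 (tell()): offset=4
After 3 (tell()): offset=4
After 4 (seek(+5, CUR)): offset=9
After 5 (read(2)): returned 'BD', offset=11
After 6 (read(5)): returned '6AKR2', offset=16
After 7 (seek(-10, END)): offset=12
After 8 (read(3)): returned 'AKR', offset=15
After 9 (seek(-4, CUR)): offset=11
After 10 (seek(+0, CUR)): offset=11

Answer: BD6AKR2AKR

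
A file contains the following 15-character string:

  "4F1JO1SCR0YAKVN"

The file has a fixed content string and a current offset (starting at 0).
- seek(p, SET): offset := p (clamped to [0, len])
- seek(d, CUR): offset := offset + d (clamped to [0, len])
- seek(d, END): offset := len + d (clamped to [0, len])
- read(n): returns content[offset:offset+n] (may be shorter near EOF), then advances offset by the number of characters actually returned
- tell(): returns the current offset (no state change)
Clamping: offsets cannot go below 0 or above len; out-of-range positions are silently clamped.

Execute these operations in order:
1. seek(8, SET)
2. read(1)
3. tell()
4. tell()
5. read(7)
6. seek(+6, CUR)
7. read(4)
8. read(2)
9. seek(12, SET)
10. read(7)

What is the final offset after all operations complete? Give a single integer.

After 1 (seek(8, SET)): offset=8
After 2 (read(1)): returned 'R', offset=9
After 3 (tell()): offset=9
After 4 (tell()): offset=9
After 5 (read(7)): returned '0YAKVN', offset=15
After 6 (seek(+6, CUR)): offset=15
After 7 (read(4)): returned '', offset=15
After 8 (read(2)): returned '', offset=15
After 9 (seek(12, SET)): offset=12
After 10 (read(7)): returned 'KVN', offset=15

Answer: 15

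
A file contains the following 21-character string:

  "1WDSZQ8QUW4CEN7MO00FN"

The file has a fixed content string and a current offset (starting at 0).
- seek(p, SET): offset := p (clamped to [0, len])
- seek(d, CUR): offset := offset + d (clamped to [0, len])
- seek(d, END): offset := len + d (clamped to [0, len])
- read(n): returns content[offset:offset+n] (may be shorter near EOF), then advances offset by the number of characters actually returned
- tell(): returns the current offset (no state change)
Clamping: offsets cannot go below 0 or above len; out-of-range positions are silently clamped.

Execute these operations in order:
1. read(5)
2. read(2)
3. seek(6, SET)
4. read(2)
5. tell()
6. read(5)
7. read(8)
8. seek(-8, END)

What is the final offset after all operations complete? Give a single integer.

Answer: 13

Derivation:
After 1 (read(5)): returned '1WDSZ', offset=5
After 2 (read(2)): returned 'Q8', offset=7
After 3 (seek(6, SET)): offset=6
After 4 (read(2)): returned '8Q', offset=8
After 5 (tell()): offset=8
After 6 (read(5)): returned 'UW4CE', offset=13
After 7 (read(8)): returned 'N7MO00FN', offset=21
After 8 (seek(-8, END)): offset=13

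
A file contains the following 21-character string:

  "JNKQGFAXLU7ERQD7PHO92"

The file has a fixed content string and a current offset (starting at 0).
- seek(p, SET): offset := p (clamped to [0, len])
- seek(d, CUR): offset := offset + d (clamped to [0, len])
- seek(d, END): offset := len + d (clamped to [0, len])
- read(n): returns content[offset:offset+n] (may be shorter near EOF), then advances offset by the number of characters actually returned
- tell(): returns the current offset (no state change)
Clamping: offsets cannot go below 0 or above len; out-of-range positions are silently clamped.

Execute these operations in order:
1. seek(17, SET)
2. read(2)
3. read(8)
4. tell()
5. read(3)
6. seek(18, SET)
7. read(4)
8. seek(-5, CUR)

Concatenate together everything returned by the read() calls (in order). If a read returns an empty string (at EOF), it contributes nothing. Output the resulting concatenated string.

After 1 (seek(17, SET)): offset=17
After 2 (read(2)): returned 'HO', offset=19
After 3 (read(8)): returned '92', offset=21
After 4 (tell()): offset=21
After 5 (read(3)): returned '', offset=21
After 6 (seek(18, SET)): offset=18
After 7 (read(4)): returned 'O92', offset=21
After 8 (seek(-5, CUR)): offset=16

Answer: HO92O92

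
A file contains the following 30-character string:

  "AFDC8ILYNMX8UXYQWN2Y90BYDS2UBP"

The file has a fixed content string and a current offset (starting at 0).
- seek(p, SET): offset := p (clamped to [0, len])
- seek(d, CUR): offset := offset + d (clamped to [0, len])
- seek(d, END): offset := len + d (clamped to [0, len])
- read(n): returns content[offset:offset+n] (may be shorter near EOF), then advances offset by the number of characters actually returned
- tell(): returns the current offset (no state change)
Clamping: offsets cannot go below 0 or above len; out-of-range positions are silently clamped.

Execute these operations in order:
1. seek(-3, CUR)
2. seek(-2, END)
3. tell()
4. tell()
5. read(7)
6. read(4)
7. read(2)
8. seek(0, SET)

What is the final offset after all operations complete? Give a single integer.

Answer: 0

Derivation:
After 1 (seek(-3, CUR)): offset=0
After 2 (seek(-2, END)): offset=28
After 3 (tell()): offset=28
After 4 (tell()): offset=28
After 5 (read(7)): returned 'BP', offset=30
After 6 (read(4)): returned '', offset=30
After 7 (read(2)): returned '', offset=30
After 8 (seek(0, SET)): offset=0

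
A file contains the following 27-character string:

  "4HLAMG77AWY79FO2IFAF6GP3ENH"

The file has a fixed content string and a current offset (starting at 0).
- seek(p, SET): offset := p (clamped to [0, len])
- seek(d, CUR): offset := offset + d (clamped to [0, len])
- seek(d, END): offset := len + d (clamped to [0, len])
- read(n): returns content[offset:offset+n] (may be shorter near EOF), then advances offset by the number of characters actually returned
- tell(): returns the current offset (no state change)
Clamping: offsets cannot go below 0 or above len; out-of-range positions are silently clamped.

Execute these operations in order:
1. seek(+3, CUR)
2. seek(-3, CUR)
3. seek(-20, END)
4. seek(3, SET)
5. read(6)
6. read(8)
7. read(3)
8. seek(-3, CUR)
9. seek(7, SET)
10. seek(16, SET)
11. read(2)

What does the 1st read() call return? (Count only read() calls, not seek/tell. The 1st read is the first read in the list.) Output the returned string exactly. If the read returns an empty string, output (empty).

Answer: AMG77A

Derivation:
After 1 (seek(+3, CUR)): offset=3
After 2 (seek(-3, CUR)): offset=0
After 3 (seek(-20, END)): offset=7
After 4 (seek(3, SET)): offset=3
After 5 (read(6)): returned 'AMG77A', offset=9
After 6 (read(8)): returned 'WY79FO2I', offset=17
After 7 (read(3)): returned 'FAF', offset=20
After 8 (seek(-3, CUR)): offset=17
After 9 (seek(7, SET)): offset=7
After 10 (seek(16, SET)): offset=16
After 11 (read(2)): returned 'IF', offset=18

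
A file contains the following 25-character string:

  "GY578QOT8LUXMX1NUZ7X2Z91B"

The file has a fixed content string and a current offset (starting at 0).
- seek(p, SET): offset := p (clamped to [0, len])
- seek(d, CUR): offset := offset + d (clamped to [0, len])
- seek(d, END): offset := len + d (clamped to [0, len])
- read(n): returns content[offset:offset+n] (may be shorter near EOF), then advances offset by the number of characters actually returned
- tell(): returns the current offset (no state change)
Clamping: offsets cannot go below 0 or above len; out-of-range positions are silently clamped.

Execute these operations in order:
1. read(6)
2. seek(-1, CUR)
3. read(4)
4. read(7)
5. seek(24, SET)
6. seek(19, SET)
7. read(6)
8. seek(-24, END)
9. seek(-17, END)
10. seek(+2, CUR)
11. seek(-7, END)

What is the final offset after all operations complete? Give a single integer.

Answer: 18

Derivation:
After 1 (read(6)): returned 'GY578Q', offset=6
After 2 (seek(-1, CUR)): offset=5
After 3 (read(4)): returned 'QOT8', offset=9
After 4 (read(7)): returned 'LUXMX1N', offset=16
After 5 (seek(24, SET)): offset=24
After 6 (seek(19, SET)): offset=19
After 7 (read(6)): returned 'X2Z91B', offset=25
After 8 (seek(-24, END)): offset=1
After 9 (seek(-17, END)): offset=8
After 10 (seek(+2, CUR)): offset=10
After 11 (seek(-7, END)): offset=18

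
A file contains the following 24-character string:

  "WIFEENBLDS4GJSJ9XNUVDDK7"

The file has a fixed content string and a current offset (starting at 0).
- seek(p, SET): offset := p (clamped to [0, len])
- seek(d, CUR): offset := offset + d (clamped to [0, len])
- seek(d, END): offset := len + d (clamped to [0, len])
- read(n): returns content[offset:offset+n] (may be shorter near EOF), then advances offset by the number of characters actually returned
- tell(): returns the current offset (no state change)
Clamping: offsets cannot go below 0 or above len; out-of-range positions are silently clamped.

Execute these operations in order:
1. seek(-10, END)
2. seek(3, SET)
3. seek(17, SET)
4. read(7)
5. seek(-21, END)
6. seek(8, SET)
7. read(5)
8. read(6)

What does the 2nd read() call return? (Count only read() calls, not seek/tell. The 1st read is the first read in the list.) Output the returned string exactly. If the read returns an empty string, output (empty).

Answer: DS4GJ

Derivation:
After 1 (seek(-10, END)): offset=14
After 2 (seek(3, SET)): offset=3
After 3 (seek(17, SET)): offset=17
After 4 (read(7)): returned 'NUVDDK7', offset=24
After 5 (seek(-21, END)): offset=3
After 6 (seek(8, SET)): offset=8
After 7 (read(5)): returned 'DS4GJ', offset=13
After 8 (read(6)): returned 'SJ9XNU', offset=19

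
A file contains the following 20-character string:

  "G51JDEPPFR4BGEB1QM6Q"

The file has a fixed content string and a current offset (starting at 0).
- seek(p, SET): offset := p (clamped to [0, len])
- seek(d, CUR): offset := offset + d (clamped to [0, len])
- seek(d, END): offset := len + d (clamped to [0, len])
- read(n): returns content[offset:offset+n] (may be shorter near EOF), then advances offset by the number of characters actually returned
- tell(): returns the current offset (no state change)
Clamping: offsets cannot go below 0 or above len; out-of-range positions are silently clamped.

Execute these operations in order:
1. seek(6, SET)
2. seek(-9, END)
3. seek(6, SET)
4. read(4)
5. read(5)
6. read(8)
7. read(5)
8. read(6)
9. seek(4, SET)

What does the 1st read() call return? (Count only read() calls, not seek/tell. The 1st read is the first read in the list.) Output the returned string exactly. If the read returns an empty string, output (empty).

Answer: PPFR

Derivation:
After 1 (seek(6, SET)): offset=6
After 2 (seek(-9, END)): offset=11
After 3 (seek(6, SET)): offset=6
After 4 (read(4)): returned 'PPFR', offset=10
After 5 (read(5)): returned '4BGEB', offset=15
After 6 (read(8)): returned '1QM6Q', offset=20
After 7 (read(5)): returned '', offset=20
After 8 (read(6)): returned '', offset=20
After 9 (seek(4, SET)): offset=4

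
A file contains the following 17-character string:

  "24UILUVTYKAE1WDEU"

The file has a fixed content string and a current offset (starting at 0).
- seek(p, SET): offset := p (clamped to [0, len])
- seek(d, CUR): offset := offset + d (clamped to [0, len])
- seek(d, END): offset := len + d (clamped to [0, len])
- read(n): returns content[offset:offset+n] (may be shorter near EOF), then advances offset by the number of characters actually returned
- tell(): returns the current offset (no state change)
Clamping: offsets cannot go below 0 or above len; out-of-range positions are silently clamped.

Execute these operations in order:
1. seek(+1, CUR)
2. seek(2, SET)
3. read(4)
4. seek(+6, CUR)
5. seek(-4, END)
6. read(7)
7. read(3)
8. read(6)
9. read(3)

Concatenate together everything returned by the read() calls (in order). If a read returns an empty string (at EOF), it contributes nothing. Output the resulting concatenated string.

After 1 (seek(+1, CUR)): offset=1
After 2 (seek(2, SET)): offset=2
After 3 (read(4)): returned 'UILU', offset=6
After 4 (seek(+6, CUR)): offset=12
After 5 (seek(-4, END)): offset=13
After 6 (read(7)): returned 'WDEU', offset=17
After 7 (read(3)): returned '', offset=17
After 8 (read(6)): returned '', offset=17
After 9 (read(3)): returned '', offset=17

Answer: UILUWDEU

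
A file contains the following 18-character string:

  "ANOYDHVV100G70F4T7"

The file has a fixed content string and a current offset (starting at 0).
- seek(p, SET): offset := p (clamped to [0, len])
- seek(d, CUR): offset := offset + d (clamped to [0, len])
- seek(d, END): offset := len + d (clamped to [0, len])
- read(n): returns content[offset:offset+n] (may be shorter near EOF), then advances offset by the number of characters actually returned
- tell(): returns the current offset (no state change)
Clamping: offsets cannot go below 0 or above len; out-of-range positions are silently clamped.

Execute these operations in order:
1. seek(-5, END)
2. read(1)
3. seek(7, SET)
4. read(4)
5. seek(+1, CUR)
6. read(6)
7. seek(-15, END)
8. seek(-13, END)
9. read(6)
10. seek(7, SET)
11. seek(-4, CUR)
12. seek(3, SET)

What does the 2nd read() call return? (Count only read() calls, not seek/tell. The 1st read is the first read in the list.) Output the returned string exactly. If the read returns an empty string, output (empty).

Answer: V100

Derivation:
After 1 (seek(-5, END)): offset=13
After 2 (read(1)): returned '0', offset=14
After 3 (seek(7, SET)): offset=7
After 4 (read(4)): returned 'V100', offset=11
After 5 (seek(+1, CUR)): offset=12
After 6 (read(6)): returned '70F4T7', offset=18
After 7 (seek(-15, END)): offset=3
After 8 (seek(-13, END)): offset=5
After 9 (read(6)): returned 'HVV100', offset=11
After 10 (seek(7, SET)): offset=7
After 11 (seek(-4, CUR)): offset=3
After 12 (seek(3, SET)): offset=3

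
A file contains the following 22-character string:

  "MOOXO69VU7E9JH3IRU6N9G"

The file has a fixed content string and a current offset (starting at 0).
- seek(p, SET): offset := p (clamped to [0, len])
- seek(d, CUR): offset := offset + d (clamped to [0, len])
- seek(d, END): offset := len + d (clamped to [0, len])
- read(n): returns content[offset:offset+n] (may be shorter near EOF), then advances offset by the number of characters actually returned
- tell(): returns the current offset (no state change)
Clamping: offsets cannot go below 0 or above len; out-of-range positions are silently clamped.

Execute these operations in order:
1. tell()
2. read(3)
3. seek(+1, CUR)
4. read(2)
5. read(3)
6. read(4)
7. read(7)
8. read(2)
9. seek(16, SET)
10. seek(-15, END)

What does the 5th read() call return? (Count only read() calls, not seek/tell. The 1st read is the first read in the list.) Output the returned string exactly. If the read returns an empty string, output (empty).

After 1 (tell()): offset=0
After 2 (read(3)): returned 'MOO', offset=3
After 3 (seek(+1, CUR)): offset=4
After 4 (read(2)): returned 'O6', offset=6
After 5 (read(3)): returned '9VU', offset=9
After 6 (read(4)): returned '7E9J', offset=13
After 7 (read(7)): returned 'H3IRU6N', offset=20
After 8 (read(2)): returned '9G', offset=22
After 9 (seek(16, SET)): offset=16
After 10 (seek(-15, END)): offset=7

Answer: H3IRU6N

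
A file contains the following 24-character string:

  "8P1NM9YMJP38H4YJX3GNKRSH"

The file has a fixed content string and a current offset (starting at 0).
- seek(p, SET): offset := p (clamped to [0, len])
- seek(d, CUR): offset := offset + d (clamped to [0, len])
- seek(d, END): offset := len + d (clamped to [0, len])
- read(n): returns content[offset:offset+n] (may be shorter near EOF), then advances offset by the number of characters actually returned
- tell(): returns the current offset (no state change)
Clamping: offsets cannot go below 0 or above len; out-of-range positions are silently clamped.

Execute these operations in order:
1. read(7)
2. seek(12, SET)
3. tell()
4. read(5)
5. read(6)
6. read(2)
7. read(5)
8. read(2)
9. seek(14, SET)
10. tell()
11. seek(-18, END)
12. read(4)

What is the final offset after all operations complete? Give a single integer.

Answer: 10

Derivation:
After 1 (read(7)): returned '8P1NM9Y', offset=7
After 2 (seek(12, SET)): offset=12
After 3 (tell()): offset=12
After 4 (read(5)): returned 'H4YJX', offset=17
After 5 (read(6)): returned '3GNKRS', offset=23
After 6 (read(2)): returned 'H', offset=24
After 7 (read(5)): returned '', offset=24
After 8 (read(2)): returned '', offset=24
After 9 (seek(14, SET)): offset=14
After 10 (tell()): offset=14
After 11 (seek(-18, END)): offset=6
After 12 (read(4)): returned 'YMJP', offset=10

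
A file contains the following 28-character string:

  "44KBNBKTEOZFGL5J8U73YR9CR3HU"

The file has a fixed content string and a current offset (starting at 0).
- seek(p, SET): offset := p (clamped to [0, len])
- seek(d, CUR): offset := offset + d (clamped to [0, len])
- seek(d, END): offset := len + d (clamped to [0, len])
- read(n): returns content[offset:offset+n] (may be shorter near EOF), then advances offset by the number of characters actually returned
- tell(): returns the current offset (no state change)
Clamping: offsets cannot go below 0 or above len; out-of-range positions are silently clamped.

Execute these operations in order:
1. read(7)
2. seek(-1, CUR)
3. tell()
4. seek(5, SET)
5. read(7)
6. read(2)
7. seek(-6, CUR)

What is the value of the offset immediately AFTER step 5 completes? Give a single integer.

After 1 (read(7)): returned '44KBNBK', offset=7
After 2 (seek(-1, CUR)): offset=6
After 3 (tell()): offset=6
After 4 (seek(5, SET)): offset=5
After 5 (read(7)): returned 'BKTEOZF', offset=12

Answer: 12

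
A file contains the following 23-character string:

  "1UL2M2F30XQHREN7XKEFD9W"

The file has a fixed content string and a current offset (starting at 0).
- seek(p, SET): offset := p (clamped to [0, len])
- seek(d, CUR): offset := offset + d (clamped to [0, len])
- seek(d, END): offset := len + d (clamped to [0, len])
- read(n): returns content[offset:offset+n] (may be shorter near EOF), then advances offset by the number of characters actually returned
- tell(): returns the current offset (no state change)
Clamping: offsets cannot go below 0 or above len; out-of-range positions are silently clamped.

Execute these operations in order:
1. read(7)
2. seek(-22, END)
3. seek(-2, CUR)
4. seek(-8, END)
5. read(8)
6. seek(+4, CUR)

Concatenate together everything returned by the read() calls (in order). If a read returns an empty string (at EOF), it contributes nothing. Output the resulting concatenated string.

Answer: 1UL2M2F7XKEFD9W

Derivation:
After 1 (read(7)): returned '1UL2M2F', offset=7
After 2 (seek(-22, END)): offset=1
After 3 (seek(-2, CUR)): offset=0
After 4 (seek(-8, END)): offset=15
After 5 (read(8)): returned '7XKEFD9W', offset=23
After 6 (seek(+4, CUR)): offset=23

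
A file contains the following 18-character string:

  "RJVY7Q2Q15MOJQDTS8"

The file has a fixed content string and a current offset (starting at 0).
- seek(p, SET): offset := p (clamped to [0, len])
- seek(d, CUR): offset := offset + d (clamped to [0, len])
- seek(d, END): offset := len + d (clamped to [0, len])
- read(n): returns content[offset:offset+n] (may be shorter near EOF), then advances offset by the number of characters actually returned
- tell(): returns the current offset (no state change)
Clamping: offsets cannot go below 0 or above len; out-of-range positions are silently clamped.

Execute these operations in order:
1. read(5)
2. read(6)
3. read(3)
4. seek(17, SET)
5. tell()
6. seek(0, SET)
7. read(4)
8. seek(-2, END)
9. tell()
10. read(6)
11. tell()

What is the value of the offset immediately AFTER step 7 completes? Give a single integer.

After 1 (read(5)): returned 'RJVY7', offset=5
After 2 (read(6)): returned 'Q2Q15M', offset=11
After 3 (read(3)): returned 'OJQ', offset=14
After 4 (seek(17, SET)): offset=17
After 5 (tell()): offset=17
After 6 (seek(0, SET)): offset=0
After 7 (read(4)): returned 'RJVY', offset=4

Answer: 4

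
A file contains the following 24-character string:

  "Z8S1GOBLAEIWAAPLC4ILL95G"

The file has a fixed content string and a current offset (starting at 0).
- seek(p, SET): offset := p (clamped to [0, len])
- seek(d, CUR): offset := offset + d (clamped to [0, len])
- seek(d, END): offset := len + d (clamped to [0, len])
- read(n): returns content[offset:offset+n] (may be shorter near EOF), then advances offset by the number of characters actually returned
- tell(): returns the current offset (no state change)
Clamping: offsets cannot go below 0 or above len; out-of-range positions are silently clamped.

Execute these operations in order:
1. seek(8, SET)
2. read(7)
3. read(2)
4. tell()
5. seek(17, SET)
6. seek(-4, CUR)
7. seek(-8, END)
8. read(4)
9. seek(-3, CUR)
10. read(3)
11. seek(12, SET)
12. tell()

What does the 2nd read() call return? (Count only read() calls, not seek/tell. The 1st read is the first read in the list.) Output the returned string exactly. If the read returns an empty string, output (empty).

Answer: LC

Derivation:
After 1 (seek(8, SET)): offset=8
After 2 (read(7)): returned 'AEIWAAP', offset=15
After 3 (read(2)): returned 'LC', offset=17
After 4 (tell()): offset=17
After 5 (seek(17, SET)): offset=17
After 6 (seek(-4, CUR)): offset=13
After 7 (seek(-8, END)): offset=16
After 8 (read(4)): returned 'C4IL', offset=20
After 9 (seek(-3, CUR)): offset=17
After 10 (read(3)): returned '4IL', offset=20
After 11 (seek(12, SET)): offset=12
After 12 (tell()): offset=12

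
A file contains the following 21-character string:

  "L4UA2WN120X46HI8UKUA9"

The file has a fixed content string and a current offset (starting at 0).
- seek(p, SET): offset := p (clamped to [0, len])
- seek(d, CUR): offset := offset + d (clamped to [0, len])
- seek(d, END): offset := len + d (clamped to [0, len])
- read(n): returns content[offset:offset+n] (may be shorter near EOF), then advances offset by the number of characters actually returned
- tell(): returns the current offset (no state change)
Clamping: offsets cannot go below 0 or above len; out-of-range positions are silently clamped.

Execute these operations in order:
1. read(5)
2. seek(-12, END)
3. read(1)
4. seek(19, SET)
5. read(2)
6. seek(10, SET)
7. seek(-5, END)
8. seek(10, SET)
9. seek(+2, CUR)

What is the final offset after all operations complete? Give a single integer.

After 1 (read(5)): returned 'L4UA2', offset=5
After 2 (seek(-12, END)): offset=9
After 3 (read(1)): returned '0', offset=10
After 4 (seek(19, SET)): offset=19
After 5 (read(2)): returned 'A9', offset=21
After 6 (seek(10, SET)): offset=10
After 7 (seek(-5, END)): offset=16
After 8 (seek(10, SET)): offset=10
After 9 (seek(+2, CUR)): offset=12

Answer: 12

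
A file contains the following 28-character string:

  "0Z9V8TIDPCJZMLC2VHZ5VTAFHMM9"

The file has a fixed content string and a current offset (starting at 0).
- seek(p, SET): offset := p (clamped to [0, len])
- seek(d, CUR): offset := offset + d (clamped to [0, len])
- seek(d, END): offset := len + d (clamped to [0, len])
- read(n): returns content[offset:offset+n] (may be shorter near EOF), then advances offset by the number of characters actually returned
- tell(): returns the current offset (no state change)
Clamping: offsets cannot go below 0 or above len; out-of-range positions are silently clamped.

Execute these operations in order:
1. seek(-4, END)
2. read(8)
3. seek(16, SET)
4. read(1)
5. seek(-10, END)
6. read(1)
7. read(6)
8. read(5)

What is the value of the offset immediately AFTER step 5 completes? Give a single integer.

Answer: 18

Derivation:
After 1 (seek(-4, END)): offset=24
After 2 (read(8)): returned 'HMM9', offset=28
After 3 (seek(16, SET)): offset=16
After 4 (read(1)): returned 'V', offset=17
After 5 (seek(-10, END)): offset=18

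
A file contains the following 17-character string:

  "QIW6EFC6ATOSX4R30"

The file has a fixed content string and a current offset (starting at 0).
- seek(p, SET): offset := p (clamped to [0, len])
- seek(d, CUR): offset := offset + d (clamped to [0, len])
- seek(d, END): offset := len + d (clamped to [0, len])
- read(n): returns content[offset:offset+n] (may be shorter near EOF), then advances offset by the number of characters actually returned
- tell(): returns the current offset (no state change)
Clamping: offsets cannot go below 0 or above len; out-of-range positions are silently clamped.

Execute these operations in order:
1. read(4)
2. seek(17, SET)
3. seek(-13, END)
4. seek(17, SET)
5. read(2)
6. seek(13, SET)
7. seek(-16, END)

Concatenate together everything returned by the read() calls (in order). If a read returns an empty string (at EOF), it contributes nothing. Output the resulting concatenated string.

Answer: QIW6

Derivation:
After 1 (read(4)): returned 'QIW6', offset=4
After 2 (seek(17, SET)): offset=17
After 3 (seek(-13, END)): offset=4
After 4 (seek(17, SET)): offset=17
After 5 (read(2)): returned '', offset=17
After 6 (seek(13, SET)): offset=13
After 7 (seek(-16, END)): offset=1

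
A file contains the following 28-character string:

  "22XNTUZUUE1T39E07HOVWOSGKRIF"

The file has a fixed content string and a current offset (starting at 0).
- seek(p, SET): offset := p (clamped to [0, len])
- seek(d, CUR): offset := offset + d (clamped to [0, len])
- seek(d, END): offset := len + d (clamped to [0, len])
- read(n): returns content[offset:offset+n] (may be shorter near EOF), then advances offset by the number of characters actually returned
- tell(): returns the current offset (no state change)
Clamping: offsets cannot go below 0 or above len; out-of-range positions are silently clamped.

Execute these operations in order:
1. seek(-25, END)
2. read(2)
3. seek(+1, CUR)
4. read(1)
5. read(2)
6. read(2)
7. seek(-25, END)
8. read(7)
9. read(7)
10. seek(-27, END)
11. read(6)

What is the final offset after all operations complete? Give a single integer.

After 1 (seek(-25, END)): offset=3
After 2 (read(2)): returned 'NT', offset=5
After 3 (seek(+1, CUR)): offset=6
After 4 (read(1)): returned 'Z', offset=7
After 5 (read(2)): returned 'UU', offset=9
After 6 (read(2)): returned 'E1', offset=11
After 7 (seek(-25, END)): offset=3
After 8 (read(7)): returned 'NTUZUUE', offset=10
After 9 (read(7)): returned '1T39E07', offset=17
After 10 (seek(-27, END)): offset=1
After 11 (read(6)): returned '2XNTUZ', offset=7

Answer: 7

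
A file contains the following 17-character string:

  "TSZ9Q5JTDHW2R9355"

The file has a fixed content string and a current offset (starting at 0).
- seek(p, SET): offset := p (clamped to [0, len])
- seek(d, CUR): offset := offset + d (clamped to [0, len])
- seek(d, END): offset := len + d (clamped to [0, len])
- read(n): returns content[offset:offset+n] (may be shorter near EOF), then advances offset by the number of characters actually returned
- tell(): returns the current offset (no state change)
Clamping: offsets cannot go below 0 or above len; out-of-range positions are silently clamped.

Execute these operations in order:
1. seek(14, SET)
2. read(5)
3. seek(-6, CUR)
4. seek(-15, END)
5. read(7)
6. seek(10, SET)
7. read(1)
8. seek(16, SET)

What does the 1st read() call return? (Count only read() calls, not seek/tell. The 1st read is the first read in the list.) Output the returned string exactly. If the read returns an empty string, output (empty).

After 1 (seek(14, SET)): offset=14
After 2 (read(5)): returned '355', offset=17
After 3 (seek(-6, CUR)): offset=11
After 4 (seek(-15, END)): offset=2
After 5 (read(7)): returned 'Z9Q5JTD', offset=9
After 6 (seek(10, SET)): offset=10
After 7 (read(1)): returned 'W', offset=11
After 8 (seek(16, SET)): offset=16

Answer: 355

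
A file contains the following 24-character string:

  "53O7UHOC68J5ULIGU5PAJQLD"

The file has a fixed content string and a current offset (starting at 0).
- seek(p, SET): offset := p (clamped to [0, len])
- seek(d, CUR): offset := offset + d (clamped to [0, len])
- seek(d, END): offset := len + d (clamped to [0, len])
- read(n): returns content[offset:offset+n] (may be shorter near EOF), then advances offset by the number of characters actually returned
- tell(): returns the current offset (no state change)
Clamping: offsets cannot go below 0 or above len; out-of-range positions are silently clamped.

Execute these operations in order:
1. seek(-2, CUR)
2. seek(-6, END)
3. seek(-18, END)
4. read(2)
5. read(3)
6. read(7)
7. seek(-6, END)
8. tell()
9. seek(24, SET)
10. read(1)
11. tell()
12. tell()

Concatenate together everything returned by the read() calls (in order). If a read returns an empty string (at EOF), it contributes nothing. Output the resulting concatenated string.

Answer: OC68J5ULIGU5

Derivation:
After 1 (seek(-2, CUR)): offset=0
After 2 (seek(-6, END)): offset=18
After 3 (seek(-18, END)): offset=6
After 4 (read(2)): returned 'OC', offset=8
After 5 (read(3)): returned '68J', offset=11
After 6 (read(7)): returned '5ULIGU5', offset=18
After 7 (seek(-6, END)): offset=18
After 8 (tell()): offset=18
After 9 (seek(24, SET)): offset=24
After 10 (read(1)): returned '', offset=24
After 11 (tell()): offset=24
After 12 (tell()): offset=24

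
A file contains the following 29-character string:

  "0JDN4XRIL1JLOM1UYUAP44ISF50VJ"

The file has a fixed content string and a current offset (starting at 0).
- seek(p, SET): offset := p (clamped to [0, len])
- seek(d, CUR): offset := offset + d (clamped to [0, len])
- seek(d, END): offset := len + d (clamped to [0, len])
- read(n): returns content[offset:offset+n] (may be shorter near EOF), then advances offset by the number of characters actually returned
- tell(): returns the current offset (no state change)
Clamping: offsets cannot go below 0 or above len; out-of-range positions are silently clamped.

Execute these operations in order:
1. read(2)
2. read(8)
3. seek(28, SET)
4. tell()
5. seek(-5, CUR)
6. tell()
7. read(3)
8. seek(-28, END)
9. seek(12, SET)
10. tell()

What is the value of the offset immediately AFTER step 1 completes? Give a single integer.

After 1 (read(2)): returned '0J', offset=2

Answer: 2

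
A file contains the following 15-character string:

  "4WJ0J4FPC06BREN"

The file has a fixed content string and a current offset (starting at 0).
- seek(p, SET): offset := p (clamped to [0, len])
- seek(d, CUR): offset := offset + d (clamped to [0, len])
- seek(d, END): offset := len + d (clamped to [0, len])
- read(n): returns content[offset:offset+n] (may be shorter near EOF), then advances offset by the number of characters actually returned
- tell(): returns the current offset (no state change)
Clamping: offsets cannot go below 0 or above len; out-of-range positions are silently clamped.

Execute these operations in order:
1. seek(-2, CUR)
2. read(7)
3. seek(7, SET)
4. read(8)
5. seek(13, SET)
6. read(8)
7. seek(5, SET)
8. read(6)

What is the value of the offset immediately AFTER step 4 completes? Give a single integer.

Answer: 15

Derivation:
After 1 (seek(-2, CUR)): offset=0
After 2 (read(7)): returned '4WJ0J4F', offset=7
After 3 (seek(7, SET)): offset=7
After 4 (read(8)): returned 'PC06BREN', offset=15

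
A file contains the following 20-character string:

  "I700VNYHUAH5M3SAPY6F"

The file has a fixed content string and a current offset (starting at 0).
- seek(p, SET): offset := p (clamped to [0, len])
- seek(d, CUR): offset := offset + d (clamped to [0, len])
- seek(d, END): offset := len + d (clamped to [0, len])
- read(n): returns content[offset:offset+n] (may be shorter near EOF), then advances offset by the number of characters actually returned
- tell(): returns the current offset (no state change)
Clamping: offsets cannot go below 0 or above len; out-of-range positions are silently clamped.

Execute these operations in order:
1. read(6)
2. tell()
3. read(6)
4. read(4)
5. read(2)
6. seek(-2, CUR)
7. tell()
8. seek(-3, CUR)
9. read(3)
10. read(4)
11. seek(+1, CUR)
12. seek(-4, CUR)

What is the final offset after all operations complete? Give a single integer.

Answer: 16

Derivation:
After 1 (read(6)): returned 'I700VN', offset=6
After 2 (tell()): offset=6
After 3 (read(6)): returned 'YHUAH5', offset=12
After 4 (read(4)): returned 'M3SA', offset=16
After 5 (read(2)): returned 'PY', offset=18
After 6 (seek(-2, CUR)): offset=16
After 7 (tell()): offset=16
After 8 (seek(-3, CUR)): offset=13
After 9 (read(3)): returned '3SA', offset=16
After 10 (read(4)): returned 'PY6F', offset=20
After 11 (seek(+1, CUR)): offset=20
After 12 (seek(-4, CUR)): offset=16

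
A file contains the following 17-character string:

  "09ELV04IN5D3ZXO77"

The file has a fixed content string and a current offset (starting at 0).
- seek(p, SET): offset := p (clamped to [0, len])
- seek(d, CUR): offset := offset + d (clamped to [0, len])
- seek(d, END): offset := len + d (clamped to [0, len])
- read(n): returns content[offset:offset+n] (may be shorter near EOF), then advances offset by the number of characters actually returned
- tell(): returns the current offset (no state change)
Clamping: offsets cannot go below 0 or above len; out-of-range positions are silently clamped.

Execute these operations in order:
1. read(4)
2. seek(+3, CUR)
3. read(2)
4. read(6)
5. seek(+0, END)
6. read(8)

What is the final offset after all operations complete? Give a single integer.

Answer: 17

Derivation:
After 1 (read(4)): returned '09EL', offset=4
After 2 (seek(+3, CUR)): offset=7
After 3 (read(2)): returned 'IN', offset=9
After 4 (read(6)): returned '5D3ZXO', offset=15
After 5 (seek(+0, END)): offset=17
After 6 (read(8)): returned '', offset=17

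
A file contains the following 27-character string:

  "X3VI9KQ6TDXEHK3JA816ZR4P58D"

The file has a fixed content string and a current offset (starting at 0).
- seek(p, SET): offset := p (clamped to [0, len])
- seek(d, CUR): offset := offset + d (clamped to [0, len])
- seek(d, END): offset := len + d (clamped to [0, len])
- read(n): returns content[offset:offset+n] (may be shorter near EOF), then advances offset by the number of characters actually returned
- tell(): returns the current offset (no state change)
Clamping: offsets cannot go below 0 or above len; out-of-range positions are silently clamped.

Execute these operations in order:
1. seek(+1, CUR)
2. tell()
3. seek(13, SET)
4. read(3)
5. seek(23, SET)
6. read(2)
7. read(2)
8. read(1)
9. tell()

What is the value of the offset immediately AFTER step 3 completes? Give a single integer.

After 1 (seek(+1, CUR)): offset=1
After 2 (tell()): offset=1
After 3 (seek(13, SET)): offset=13

Answer: 13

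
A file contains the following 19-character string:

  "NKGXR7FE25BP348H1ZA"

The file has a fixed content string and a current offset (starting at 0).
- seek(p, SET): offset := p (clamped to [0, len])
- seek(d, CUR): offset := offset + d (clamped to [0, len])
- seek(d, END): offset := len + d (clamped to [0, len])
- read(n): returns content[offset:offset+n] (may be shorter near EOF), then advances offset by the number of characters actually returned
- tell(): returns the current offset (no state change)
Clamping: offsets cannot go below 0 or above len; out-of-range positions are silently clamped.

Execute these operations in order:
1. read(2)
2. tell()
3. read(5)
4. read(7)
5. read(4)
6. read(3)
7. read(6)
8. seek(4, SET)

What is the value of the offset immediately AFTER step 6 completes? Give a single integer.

After 1 (read(2)): returned 'NK', offset=2
After 2 (tell()): offset=2
After 3 (read(5)): returned 'GXR7F', offset=7
After 4 (read(7)): returned 'E25BP34', offset=14
After 5 (read(4)): returned '8H1Z', offset=18
After 6 (read(3)): returned 'A', offset=19

Answer: 19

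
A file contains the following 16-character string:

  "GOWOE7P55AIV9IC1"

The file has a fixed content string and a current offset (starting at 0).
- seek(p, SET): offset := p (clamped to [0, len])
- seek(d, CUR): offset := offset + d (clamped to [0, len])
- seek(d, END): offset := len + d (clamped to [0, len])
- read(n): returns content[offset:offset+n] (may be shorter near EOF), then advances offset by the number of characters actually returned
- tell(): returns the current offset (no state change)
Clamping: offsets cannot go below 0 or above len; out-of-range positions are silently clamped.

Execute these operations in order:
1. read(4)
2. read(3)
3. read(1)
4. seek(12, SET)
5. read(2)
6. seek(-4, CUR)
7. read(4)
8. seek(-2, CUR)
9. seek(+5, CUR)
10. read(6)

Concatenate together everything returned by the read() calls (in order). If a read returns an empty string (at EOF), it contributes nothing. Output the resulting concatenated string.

Answer: GOWOE7P59IIV9I

Derivation:
After 1 (read(4)): returned 'GOWO', offset=4
After 2 (read(3)): returned 'E7P', offset=7
After 3 (read(1)): returned '5', offset=8
After 4 (seek(12, SET)): offset=12
After 5 (read(2)): returned '9I', offset=14
After 6 (seek(-4, CUR)): offset=10
After 7 (read(4)): returned 'IV9I', offset=14
After 8 (seek(-2, CUR)): offset=12
After 9 (seek(+5, CUR)): offset=16
After 10 (read(6)): returned '', offset=16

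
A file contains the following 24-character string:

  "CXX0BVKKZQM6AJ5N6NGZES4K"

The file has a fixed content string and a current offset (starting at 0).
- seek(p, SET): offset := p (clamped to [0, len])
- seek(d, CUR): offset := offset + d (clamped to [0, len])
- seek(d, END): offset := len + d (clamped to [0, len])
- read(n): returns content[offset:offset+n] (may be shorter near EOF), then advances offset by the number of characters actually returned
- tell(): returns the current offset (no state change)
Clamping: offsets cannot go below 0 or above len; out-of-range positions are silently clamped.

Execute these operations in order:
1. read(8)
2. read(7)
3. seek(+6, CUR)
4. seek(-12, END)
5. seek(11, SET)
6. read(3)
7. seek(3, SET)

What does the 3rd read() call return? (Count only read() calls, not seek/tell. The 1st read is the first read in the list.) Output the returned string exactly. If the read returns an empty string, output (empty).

After 1 (read(8)): returned 'CXX0BVKK', offset=8
After 2 (read(7)): returned 'ZQM6AJ5', offset=15
After 3 (seek(+6, CUR)): offset=21
After 4 (seek(-12, END)): offset=12
After 5 (seek(11, SET)): offset=11
After 6 (read(3)): returned '6AJ', offset=14
After 7 (seek(3, SET)): offset=3

Answer: 6AJ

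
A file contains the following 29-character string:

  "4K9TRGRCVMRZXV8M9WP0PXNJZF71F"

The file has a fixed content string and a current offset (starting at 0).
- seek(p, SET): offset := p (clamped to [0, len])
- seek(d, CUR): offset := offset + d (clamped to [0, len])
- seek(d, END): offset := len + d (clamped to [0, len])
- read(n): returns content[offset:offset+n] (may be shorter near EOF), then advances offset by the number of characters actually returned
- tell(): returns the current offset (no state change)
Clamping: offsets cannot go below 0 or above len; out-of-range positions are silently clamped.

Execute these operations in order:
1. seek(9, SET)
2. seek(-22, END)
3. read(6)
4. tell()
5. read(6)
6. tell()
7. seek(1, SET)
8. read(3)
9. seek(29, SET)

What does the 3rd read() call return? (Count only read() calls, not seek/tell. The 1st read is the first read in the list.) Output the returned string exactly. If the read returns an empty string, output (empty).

After 1 (seek(9, SET)): offset=9
After 2 (seek(-22, END)): offset=7
After 3 (read(6)): returned 'CVMRZX', offset=13
After 4 (tell()): offset=13
After 5 (read(6)): returned 'V8M9WP', offset=19
After 6 (tell()): offset=19
After 7 (seek(1, SET)): offset=1
After 8 (read(3)): returned 'K9T', offset=4
After 9 (seek(29, SET)): offset=29

Answer: K9T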